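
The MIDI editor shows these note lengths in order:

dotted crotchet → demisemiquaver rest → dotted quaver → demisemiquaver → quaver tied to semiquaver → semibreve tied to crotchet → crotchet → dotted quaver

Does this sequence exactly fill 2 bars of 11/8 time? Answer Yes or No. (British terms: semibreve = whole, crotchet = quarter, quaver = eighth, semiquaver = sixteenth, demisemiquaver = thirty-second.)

No

One bar of 11/8 = 44 thirty-second notes, so 2 bars = 88.
Each duration in thirty-second notes: dotted crotchet = 12; demisemiquaver rest = 1; dotted quaver = 6; demisemiquaver = 1; quaver tied to semiquaver (quaver + semiquaver) = 6; semibreve tied to crotchet (semibreve + crotchet) = 40; crotchet = 8; dotted quaver = 6.
Adding: 12 + 1 + 6 + 1 + 6 + 40 + 8 + 6 = 80.
80 falls short of 88, so the answer is No.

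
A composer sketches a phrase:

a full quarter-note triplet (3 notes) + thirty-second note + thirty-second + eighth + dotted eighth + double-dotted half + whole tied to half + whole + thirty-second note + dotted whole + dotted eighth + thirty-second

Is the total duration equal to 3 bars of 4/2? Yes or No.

Yes

One bar of 4/2 = 64 thirty-second notes, so 3 bars = 192.
In thirty-second notes: a full quarter-note triplet (3 notes) (three triplet quarters span one half) = 16; thirty-second note = 1; thirty-second = 1; eighth = 4; dotted eighth = 6; double-dotted half = 28; whole tied to half (whole + half) = 48; whole = 32; thirty-second note = 1; dotted whole = 48; dotted eighth = 6; thirty-second = 1.
Altogether 16 + 1 + 1 + 4 + 6 + 28 + 48 + 32 + 1 + 48 + 6 + 1 = 192.
192 equals 192, so the answer is Yes.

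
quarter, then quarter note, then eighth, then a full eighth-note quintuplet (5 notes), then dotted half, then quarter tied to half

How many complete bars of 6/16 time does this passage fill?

7

One bar of 6/16 = 3 eighth notes.
Express everything in eighth notes: quarter = 2; quarter note = 2; eighth = 1; a full eighth-note quintuplet (5 notes) (five quintuplet eighths span one half) = 4; dotted half = 6; quarter tied to half (quarter + half) = 6.
Sum: 2 + 2 + 1 + 4 + 6 + 6 = 21.
21 ÷ 3 = 7 complete bars with 0 left over.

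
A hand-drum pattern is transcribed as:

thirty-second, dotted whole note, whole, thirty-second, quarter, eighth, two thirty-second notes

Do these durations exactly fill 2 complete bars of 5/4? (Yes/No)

One bar of 5/4 = 40 thirty-second notes, so 2 bars = 80.
In thirty-second notes: thirty-second = 1; dotted whole note = 48; whole = 32; thirty-second = 1; quarter = 8; eighth = 4; thirty-second note = 1; thirty-second note = 1.
Adding: 1 + 48 + 32 + 1 + 8 + 4 + 1 + 1 = 96.
96 exceeds 80, so the answer is No.

No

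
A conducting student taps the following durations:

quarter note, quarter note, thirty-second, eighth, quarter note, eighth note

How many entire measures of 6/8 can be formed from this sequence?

1

One bar of 6/8 = 24 thirty-second notes.
Each duration in thirty-second notes: quarter note = 8; quarter note = 8; thirty-second = 1; eighth = 4; quarter note = 8; eighth note = 4.
Sum: 8 + 8 + 1 + 4 + 8 + 4 = 33.
33 ÷ 24 = 1 complete bar with 9 left over.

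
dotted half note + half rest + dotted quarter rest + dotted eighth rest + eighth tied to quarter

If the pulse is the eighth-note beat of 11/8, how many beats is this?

17.5

One eighth-note beat = 2 sixteenth notes.
In sixteenth notes: dotted half note = 12; half rest = 8; dotted quarter rest = 6; dotted eighth rest = 3; eighth tied to quarter (eighth + quarter) = 6.
Total: 12 + 8 + 6 + 3 + 6 = 35.
35 ÷ 2 = 17.5 beats.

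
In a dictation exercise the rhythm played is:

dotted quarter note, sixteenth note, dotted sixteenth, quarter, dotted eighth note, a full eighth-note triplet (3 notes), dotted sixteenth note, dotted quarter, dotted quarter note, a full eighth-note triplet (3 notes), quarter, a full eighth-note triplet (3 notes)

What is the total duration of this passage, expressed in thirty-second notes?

90

Each duration in thirty-second notes: dotted quarter note = 12; sixteenth note = 2; dotted sixteenth = 3; quarter = 8; dotted eighth note = 6; a full eighth-note triplet (3 notes) (three triplet eighths span one quarter) = 8; dotted sixteenth note = 3; dotted quarter = 12; dotted quarter note = 12; a full eighth-note triplet (3 notes) (three triplet eighths span one quarter) = 8; quarter = 8; a full eighth-note triplet (3 notes) (three triplet eighths span one quarter) = 8.
Sum: 12 + 2 + 3 + 8 + 6 + 8 + 3 + 12 + 12 + 8 + 8 + 8 = 90 thirty-second notes.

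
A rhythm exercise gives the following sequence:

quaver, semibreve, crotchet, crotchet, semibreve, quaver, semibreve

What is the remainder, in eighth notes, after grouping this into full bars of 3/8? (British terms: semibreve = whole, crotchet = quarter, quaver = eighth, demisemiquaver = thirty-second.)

One bar of 3/8 = 3 eighth notes.
Express everything in eighth notes: quaver = 1; semibreve = 8; crotchet = 2; crotchet = 2; semibreve = 8; quaver = 1; semibreve = 8.
Altogether 1 + 8 + 2 + 2 + 8 + 1 + 8 = 30.
30 ÷ 3 = 10 complete bars with 0 eighth notes remaining.

0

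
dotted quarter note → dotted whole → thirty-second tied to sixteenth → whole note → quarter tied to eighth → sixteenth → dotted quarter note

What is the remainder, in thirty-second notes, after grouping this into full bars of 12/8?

One bar of 12/8 = 48 thirty-second notes.
Each duration in thirty-second notes: dotted quarter note = 12; dotted whole = 48; thirty-second tied to sixteenth (thirty-second + sixteenth) = 3; whole note = 32; quarter tied to eighth (quarter + eighth) = 12; sixteenth = 2; dotted quarter note = 12.
Altogether 12 + 48 + 3 + 32 + 12 + 2 + 12 = 121.
121 ÷ 48 = 2 complete bars with 25 thirty-second notes remaining.

25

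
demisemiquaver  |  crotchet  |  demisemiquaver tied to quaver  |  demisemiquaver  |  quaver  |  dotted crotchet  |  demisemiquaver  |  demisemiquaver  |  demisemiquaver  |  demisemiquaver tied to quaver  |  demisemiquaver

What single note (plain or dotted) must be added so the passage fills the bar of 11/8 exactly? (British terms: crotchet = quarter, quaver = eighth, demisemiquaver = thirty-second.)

eighth note

The bar of 11/8 = 44 thirty-second notes.
Working in thirty-second notes: demisemiquaver = 1; crotchet = 8; demisemiquaver tied to quaver (demisemiquaver + quaver) = 5; demisemiquaver = 1; quaver = 4; dotted crotchet = 12; demisemiquaver = 1; demisemiquaver = 1; demisemiquaver = 1; demisemiquaver tied to quaver (demisemiquaver + quaver) = 5; demisemiquaver = 1.
Adding: 1 + 8 + 5 + 1 + 4 + 12 + 1 + 1 + 1 + 5 + 1 = 40.
Remaining: 44 − 40 = 4 thirty-second notes, which is a eighth note.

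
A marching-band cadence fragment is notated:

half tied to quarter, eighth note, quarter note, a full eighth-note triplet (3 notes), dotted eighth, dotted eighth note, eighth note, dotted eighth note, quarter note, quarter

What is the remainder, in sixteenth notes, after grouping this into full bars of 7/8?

One bar of 7/8 = 14 sixteenth notes.
Working in sixteenth notes: half tied to quarter (half + quarter) = 12; eighth note = 2; quarter note = 4; a full eighth-note triplet (3 notes) (three triplet eighths span one quarter) = 4; dotted eighth = 3; dotted eighth note = 3; eighth note = 2; dotted eighth note = 3; quarter note = 4; quarter = 4.
Sum: 12 + 2 + 4 + 4 + 3 + 3 + 2 + 3 + 4 + 4 = 41.
41 ÷ 14 = 2 complete bars with 13 sixteenth notes remaining.

13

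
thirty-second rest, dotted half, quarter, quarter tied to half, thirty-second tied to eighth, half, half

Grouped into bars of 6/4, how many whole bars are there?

One bar of 6/4 = 48 thirty-second notes.
Convert each value to thirty-second notes: thirty-second rest = 1; dotted half = 24; quarter = 8; quarter tied to half (quarter + half) = 24; thirty-second tied to eighth (thirty-second + eighth) = 5; half = 16; half = 16.
Altogether 1 + 24 + 8 + 24 + 5 + 16 + 16 = 94.
94 ÷ 48 = 1 complete bar with 46 left over.

1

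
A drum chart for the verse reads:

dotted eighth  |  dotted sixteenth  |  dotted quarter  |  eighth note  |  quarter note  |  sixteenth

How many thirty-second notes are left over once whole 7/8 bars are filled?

7

One bar of 7/8 = 28 thirty-second notes.
Express everything in thirty-second notes: dotted eighth = 6; dotted sixteenth = 3; dotted quarter = 12; eighth note = 4; quarter note = 8; sixteenth = 2.
Adding: 6 + 3 + 12 + 4 + 8 + 2 = 35.
35 ÷ 28 = 1 complete bar with 7 thirty-second notes remaining.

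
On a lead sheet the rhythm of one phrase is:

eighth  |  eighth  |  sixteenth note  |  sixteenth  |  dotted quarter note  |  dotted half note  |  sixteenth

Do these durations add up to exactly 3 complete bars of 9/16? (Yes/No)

One bar of 9/16 = 9 sixteenth notes, so 3 bars = 27.
Each duration in sixteenth notes: eighth = 2; eighth = 2; sixteenth note = 1; sixteenth = 1; dotted quarter note = 6; dotted half note = 12; sixteenth = 1.
Altogether 2 + 2 + 1 + 1 + 6 + 12 + 1 = 25.
25 falls short of 27, so the answer is No.

No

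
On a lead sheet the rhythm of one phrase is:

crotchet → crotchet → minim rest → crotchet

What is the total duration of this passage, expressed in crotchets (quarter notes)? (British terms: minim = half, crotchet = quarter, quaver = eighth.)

5

Express everything in quarter notes: crotchet = 1; crotchet = 1; minim rest = 2; crotchet = 1.
Total: 1 + 1 + 2 + 1 = 5 quarter notes.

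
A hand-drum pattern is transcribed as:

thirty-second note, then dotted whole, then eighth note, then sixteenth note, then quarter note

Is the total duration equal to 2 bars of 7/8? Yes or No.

No

One bar of 7/8 = 28 thirty-second notes, so 2 bars = 56.
Convert each value to thirty-second notes: thirty-second note = 1; dotted whole = 48; eighth note = 4; sixteenth note = 2; quarter note = 8.
Total: 1 + 48 + 4 + 2 + 8 = 63.
63 exceeds 56, so the answer is No.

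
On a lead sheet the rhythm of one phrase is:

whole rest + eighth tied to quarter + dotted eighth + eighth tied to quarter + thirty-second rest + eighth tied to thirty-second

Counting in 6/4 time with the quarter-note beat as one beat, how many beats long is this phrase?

8.5

One quarter-note beat = 8 thirty-second notes.
Express everything in thirty-second notes: whole rest = 32; eighth tied to quarter (eighth + quarter) = 12; dotted eighth = 6; eighth tied to quarter (eighth + quarter) = 12; thirty-second rest = 1; eighth tied to thirty-second (eighth + thirty-second) = 5.
Altogether 32 + 12 + 6 + 12 + 1 + 5 = 68.
68 ÷ 8 = 8.5 beats.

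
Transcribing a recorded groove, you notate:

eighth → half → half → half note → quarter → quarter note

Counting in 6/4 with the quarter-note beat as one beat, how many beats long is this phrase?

One quarter-note beat = 2 eighth notes.
Each duration in eighth notes: eighth = 1; half = 4; half = 4; half note = 4; quarter = 2; quarter note = 2.
Total: 1 + 4 + 4 + 4 + 2 + 2 = 17.
17 ÷ 2 = 8.5 beats.

8.5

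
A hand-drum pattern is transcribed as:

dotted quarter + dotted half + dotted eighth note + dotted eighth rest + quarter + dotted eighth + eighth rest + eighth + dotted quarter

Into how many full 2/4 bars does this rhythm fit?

One bar of 2/4 = 8 sixteenth notes.
Working in sixteenth notes: dotted quarter = 6; dotted half = 12; dotted eighth note = 3; dotted eighth rest = 3; quarter = 4; dotted eighth = 3; eighth rest = 2; eighth = 2; dotted quarter = 6.
Altogether 6 + 12 + 3 + 3 + 4 + 3 + 2 + 2 + 6 = 41.
41 ÷ 8 = 5 complete bars with 1 left over.

5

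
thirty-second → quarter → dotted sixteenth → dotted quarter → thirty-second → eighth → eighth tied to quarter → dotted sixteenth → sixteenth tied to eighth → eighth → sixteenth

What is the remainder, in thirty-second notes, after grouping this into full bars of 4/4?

One bar of 4/4 = 32 thirty-second notes.
In thirty-second notes: thirty-second = 1; quarter = 8; dotted sixteenth = 3; dotted quarter = 12; thirty-second = 1; eighth = 4; eighth tied to quarter (eighth + quarter) = 12; dotted sixteenth = 3; sixteenth tied to eighth (sixteenth + eighth) = 6; eighth = 4; sixteenth = 2.
Total: 1 + 8 + 3 + 12 + 1 + 4 + 12 + 3 + 6 + 4 + 2 = 56.
56 ÷ 32 = 1 complete bar with 24 thirty-second notes remaining.

24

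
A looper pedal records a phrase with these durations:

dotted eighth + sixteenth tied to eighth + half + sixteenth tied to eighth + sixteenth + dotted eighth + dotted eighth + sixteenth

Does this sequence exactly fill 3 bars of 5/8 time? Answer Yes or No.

No

One bar of 5/8 = 10 sixteenth notes, so 3 bars = 30.
Each duration in sixteenth notes: dotted eighth = 3; sixteenth tied to eighth (sixteenth + eighth) = 3; half = 8; sixteenth tied to eighth (sixteenth + eighth) = 3; sixteenth = 1; dotted eighth = 3; dotted eighth = 3; sixteenth = 1.
Sum: 3 + 3 + 8 + 3 + 1 + 3 + 3 + 1 = 25.
25 falls short of 30, so the answer is No.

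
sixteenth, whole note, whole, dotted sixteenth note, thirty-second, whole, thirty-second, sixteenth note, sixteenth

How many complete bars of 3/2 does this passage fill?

One bar of 3/2 = 48 thirty-second notes.
Express everything in thirty-second notes: sixteenth = 2; whole note = 32; whole = 32; dotted sixteenth note = 3; thirty-second = 1; whole = 32; thirty-second = 1; sixteenth note = 2; sixteenth = 2.
Sum: 2 + 32 + 32 + 3 + 1 + 32 + 1 + 2 + 2 = 107.
107 ÷ 48 = 2 complete bars with 11 left over.

2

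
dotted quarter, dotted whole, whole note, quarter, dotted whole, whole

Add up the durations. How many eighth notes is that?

45

Convert each value to eighth notes: dotted quarter = 3; dotted whole = 12; whole note = 8; quarter = 2; dotted whole = 12; whole = 8.
Total: 3 + 12 + 8 + 2 + 12 + 8 = 45 eighth notes.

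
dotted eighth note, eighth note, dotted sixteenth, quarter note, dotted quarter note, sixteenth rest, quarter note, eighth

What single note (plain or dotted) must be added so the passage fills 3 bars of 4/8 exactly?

thirty-second note

3 bars of 4/8 = 48 thirty-second notes.
In thirty-second notes: dotted eighth note = 6; eighth note = 4; dotted sixteenth = 3; quarter note = 8; dotted quarter note = 12; sixteenth rest = 2; quarter note = 8; eighth = 4.
Altogether 6 + 4 + 3 + 8 + 12 + 2 + 8 + 4 = 47.
Remaining: 48 − 47 = 1 thirty-second note, which is a thirty-second note.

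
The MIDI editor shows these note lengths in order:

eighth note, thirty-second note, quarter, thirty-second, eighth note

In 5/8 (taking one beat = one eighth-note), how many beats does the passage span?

One eighth-note beat = 4 thirty-second notes.
Express everything in thirty-second notes: eighth note = 4; thirty-second note = 1; quarter = 8; thirty-second = 1; eighth note = 4.
Adding: 4 + 1 + 8 + 1 + 4 = 18.
18 ÷ 4 = 4.5 beats.

4.5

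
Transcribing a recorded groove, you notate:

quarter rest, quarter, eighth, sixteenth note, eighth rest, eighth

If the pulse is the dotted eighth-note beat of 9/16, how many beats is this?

5

One dotted eighth-note beat = 3 sixteenth notes.
In sixteenth notes: quarter rest = 4; quarter = 4; eighth = 2; sixteenth note = 1; eighth rest = 2; eighth = 2.
Total: 4 + 4 + 2 + 1 + 2 + 2 = 15.
15 ÷ 3 = 5 beats.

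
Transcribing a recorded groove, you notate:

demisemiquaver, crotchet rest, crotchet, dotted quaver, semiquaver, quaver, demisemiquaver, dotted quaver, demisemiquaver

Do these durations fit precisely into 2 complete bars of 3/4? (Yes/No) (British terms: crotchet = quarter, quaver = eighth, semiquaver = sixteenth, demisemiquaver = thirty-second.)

One bar of 3/4 = 24 thirty-second notes, so 2 bars = 48.
Each duration in thirty-second notes: demisemiquaver = 1; crotchet rest = 8; crotchet = 8; dotted quaver = 6; semiquaver = 2; quaver = 4; demisemiquaver = 1; dotted quaver = 6; demisemiquaver = 1.
Adding: 1 + 8 + 8 + 6 + 2 + 4 + 1 + 6 + 1 = 37.
37 falls short of 48, so the answer is No.

No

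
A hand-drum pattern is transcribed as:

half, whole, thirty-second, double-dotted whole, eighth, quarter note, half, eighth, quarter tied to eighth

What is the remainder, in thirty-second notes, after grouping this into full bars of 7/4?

One bar of 7/4 = 56 thirty-second notes.
Convert each value to thirty-second notes: half = 16; whole = 32; thirty-second = 1; double-dotted whole = 56; eighth = 4; quarter note = 8; half = 16; eighth = 4; quarter tied to eighth (quarter + eighth) = 12.
Altogether 16 + 32 + 1 + 56 + 4 + 8 + 16 + 4 + 12 = 149.
149 ÷ 56 = 2 complete bars with 37 thirty-second notes remaining.

37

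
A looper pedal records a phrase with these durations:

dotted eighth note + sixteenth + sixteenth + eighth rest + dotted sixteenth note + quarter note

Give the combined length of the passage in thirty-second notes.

25

Express everything in thirty-second notes: dotted eighth note = 6; sixteenth = 2; sixteenth = 2; eighth rest = 4; dotted sixteenth note = 3; quarter note = 8.
Total: 6 + 2 + 2 + 4 + 3 + 8 = 25 thirty-second notes.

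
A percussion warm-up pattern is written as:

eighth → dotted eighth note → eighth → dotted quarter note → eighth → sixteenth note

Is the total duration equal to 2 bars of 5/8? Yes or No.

One bar of 5/8 = 10 sixteenth notes, so 2 bars = 20.
Working in sixteenth notes: eighth = 2; dotted eighth note = 3; eighth = 2; dotted quarter note = 6; eighth = 2; sixteenth note = 1.
Sum: 2 + 3 + 2 + 6 + 2 + 1 = 16.
16 falls short of 20, so the answer is No.

No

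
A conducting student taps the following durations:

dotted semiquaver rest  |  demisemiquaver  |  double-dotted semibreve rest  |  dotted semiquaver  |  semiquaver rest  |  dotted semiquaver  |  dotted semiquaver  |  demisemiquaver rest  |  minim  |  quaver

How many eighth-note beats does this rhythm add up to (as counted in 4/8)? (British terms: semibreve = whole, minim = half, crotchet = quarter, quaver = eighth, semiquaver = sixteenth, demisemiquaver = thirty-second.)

23

One eighth-note beat = 4 thirty-second notes.
Each duration in thirty-second notes: dotted semiquaver rest = 3; demisemiquaver = 1; double-dotted semibreve rest = 56; dotted semiquaver = 3; semiquaver rest = 2; dotted semiquaver = 3; dotted semiquaver = 3; demisemiquaver rest = 1; minim = 16; quaver = 4.
Total: 3 + 1 + 56 + 3 + 2 + 3 + 3 + 1 + 16 + 4 = 92.
92 ÷ 4 = 23 beats.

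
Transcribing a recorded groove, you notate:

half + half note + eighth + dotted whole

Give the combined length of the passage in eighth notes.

21

Each duration in eighth notes: half = 4; half note = 4; eighth = 1; dotted whole = 12.
Adding: 4 + 4 + 1 + 12 = 21 eighth notes.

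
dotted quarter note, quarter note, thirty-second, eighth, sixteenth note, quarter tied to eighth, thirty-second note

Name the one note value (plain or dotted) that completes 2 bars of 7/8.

2 bars of 7/8 = 56 thirty-second notes.
Convert each value to thirty-second notes: dotted quarter note = 12; quarter note = 8; thirty-second = 1; eighth = 4; sixteenth note = 2; quarter tied to eighth (quarter + eighth) = 12; thirty-second note = 1.
Total: 12 + 8 + 1 + 4 + 2 + 12 + 1 = 40.
Remaining: 56 − 40 = 16 thirty-second notes, which is a half note.

half note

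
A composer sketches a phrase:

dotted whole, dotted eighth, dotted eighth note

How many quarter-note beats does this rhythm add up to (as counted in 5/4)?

One quarter-note beat = 4 sixteenth notes.
Each duration in sixteenth notes: dotted whole = 24; dotted eighth = 3; dotted eighth note = 3.
Total: 24 + 3 + 3 = 30.
30 ÷ 4 = 7.5 beats.

7.5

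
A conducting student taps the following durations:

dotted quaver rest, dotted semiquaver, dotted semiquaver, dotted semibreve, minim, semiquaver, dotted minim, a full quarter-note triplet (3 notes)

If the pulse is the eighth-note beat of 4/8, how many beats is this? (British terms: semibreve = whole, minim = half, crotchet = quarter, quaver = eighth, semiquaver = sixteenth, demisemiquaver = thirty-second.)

One eighth-note beat = 4 thirty-second notes.
In thirty-second notes: dotted quaver rest = 6; dotted semiquaver = 3; dotted semiquaver = 3; dotted semibreve = 48; minim = 16; semiquaver = 2; dotted minim = 24; a full quarter-note triplet (3 notes) (three triplet quarters span one half) = 16.
Altogether 6 + 3 + 3 + 48 + 16 + 2 + 24 + 16 = 118.
118 ÷ 4 = 29.5 beats.

29.5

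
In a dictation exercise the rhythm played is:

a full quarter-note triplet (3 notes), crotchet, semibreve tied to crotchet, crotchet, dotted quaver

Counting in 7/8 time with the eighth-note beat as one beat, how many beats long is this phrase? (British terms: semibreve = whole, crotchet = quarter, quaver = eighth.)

One eighth-note beat = 2 sixteenth notes.
Working in sixteenth notes: a full quarter-note triplet (3 notes) (three triplet quarters span one half) = 8; crotchet = 4; semibreve tied to crotchet (semibreve + crotchet) = 20; crotchet = 4; dotted quaver = 3.
Adding: 8 + 4 + 20 + 4 + 3 = 39.
39 ÷ 2 = 19.5 beats.

19.5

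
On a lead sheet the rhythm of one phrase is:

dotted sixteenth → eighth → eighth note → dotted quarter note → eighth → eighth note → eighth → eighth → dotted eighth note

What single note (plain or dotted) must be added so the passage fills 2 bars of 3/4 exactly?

dotted sixteenth note

2 bars of 3/4 = 48 thirty-second notes.
Each duration in thirty-second notes: dotted sixteenth = 3; eighth = 4; eighth note = 4; dotted quarter note = 12; eighth = 4; eighth note = 4; eighth = 4; eighth = 4; dotted eighth note = 6.
Altogether 3 + 4 + 4 + 12 + 4 + 4 + 4 + 4 + 6 = 45.
Remaining: 48 − 45 = 3 thirty-second notes, which is a dotted sixteenth note.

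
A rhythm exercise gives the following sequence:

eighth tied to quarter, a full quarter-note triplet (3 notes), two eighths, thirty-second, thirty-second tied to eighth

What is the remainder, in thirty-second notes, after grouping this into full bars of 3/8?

One bar of 3/8 = 12 thirty-second notes.
Convert each value to thirty-second notes: eighth tied to quarter (eighth + quarter) = 12; a full quarter-note triplet (3 notes) (three triplet quarters span one half) = 16; eighth = 4; eighth = 4; thirty-second = 1; thirty-second tied to eighth (thirty-second + eighth) = 5.
Total: 12 + 16 + 4 + 4 + 1 + 5 = 42.
42 ÷ 12 = 3 complete bars with 6 thirty-second notes remaining.

6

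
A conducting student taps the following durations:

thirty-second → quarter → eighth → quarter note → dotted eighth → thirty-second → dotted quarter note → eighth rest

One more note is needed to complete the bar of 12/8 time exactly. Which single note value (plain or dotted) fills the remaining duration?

eighth note

The bar of 12/8 = 48 thirty-second notes.
Express everything in thirty-second notes: thirty-second = 1; quarter = 8; eighth = 4; quarter note = 8; dotted eighth = 6; thirty-second = 1; dotted quarter note = 12; eighth rest = 4.
Altogether 1 + 8 + 4 + 8 + 6 + 1 + 12 + 4 = 44.
Remaining: 48 − 44 = 4 thirty-second notes, which is a eighth note.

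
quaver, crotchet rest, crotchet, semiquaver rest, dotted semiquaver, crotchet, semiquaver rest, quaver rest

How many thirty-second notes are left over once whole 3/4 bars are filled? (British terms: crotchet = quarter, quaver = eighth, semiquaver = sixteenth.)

15

One bar of 3/4 = 24 thirty-second notes.
In thirty-second notes: quaver = 4; crotchet rest = 8; crotchet = 8; semiquaver rest = 2; dotted semiquaver = 3; crotchet = 8; semiquaver rest = 2; quaver rest = 4.
Adding: 4 + 8 + 8 + 2 + 3 + 8 + 2 + 4 = 39.
39 ÷ 24 = 1 complete bar with 15 thirty-second notes remaining.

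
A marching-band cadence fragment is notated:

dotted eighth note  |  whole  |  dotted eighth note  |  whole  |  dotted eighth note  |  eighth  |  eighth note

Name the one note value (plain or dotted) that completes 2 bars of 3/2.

2 bars of 3/2 = 48 sixteenth notes.
In sixteenth notes: dotted eighth note = 3; whole = 16; dotted eighth note = 3; whole = 16; dotted eighth note = 3; eighth = 2; eighth note = 2.
Total: 3 + 16 + 3 + 16 + 3 + 2 + 2 = 45.
Remaining: 48 − 45 = 3 sixteenth notes, which is a dotted eighth note.

dotted eighth note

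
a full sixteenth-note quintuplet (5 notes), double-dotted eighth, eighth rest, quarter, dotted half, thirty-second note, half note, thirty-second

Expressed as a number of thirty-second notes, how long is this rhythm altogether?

69

In thirty-second notes: a full sixteenth-note quintuplet (5 notes) (five quintuplet sixteenths span one quarter) = 8; double-dotted eighth = 7; eighth rest = 4; quarter = 8; dotted half = 24; thirty-second note = 1; half note = 16; thirty-second = 1.
Altogether 8 + 7 + 4 + 8 + 24 + 1 + 16 + 1 = 69 thirty-second notes.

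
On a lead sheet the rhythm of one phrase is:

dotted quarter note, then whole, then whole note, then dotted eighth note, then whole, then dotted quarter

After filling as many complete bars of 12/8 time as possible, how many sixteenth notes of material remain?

15

One bar of 12/8 = 24 sixteenth notes.
In sixteenth notes: dotted quarter note = 6; whole = 16; whole note = 16; dotted eighth note = 3; whole = 16; dotted quarter = 6.
Adding: 6 + 16 + 16 + 3 + 16 + 6 = 63.
63 ÷ 24 = 2 complete bars with 15 sixteenth notes remaining.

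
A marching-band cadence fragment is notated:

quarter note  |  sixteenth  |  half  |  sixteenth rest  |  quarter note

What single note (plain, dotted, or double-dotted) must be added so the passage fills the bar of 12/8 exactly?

dotted quarter note

The bar of 12/8 = 24 sixteenth notes.
Each duration in sixteenth notes: quarter note = 4; sixteenth = 1; half = 8; sixteenth rest = 1; quarter note = 4.
Adding: 4 + 1 + 8 + 1 + 4 = 18.
Remaining: 24 − 18 = 6 sixteenth notes, which is a dotted quarter note.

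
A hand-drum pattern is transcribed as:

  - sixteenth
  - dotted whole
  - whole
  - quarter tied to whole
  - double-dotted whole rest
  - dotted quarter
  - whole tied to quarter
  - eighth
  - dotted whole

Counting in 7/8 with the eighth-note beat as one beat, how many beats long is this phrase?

One eighth-note beat = 2 sixteenth notes.
Working in sixteenth notes: sixteenth = 1; dotted whole = 24; whole = 16; quarter tied to whole (quarter + whole) = 20; double-dotted whole rest = 28; dotted quarter = 6; whole tied to quarter (whole + quarter) = 20; eighth = 2; dotted whole = 24.
Altogether 1 + 24 + 16 + 20 + 28 + 6 + 20 + 2 + 24 = 141.
141 ÷ 2 = 70.5 beats.

70.5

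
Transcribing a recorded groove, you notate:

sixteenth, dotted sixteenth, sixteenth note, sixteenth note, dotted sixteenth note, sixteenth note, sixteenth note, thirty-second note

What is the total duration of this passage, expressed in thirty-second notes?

In thirty-second notes: sixteenth = 2; dotted sixteenth = 3; sixteenth note = 2; sixteenth note = 2; dotted sixteenth note = 3; sixteenth note = 2; sixteenth note = 2; thirty-second note = 1.
Altogether 2 + 3 + 2 + 2 + 3 + 2 + 2 + 1 = 17 thirty-second notes.

17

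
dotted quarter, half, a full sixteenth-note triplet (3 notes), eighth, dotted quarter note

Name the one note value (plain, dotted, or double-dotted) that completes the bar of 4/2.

The bar of 4/2 = 16 eighth notes.
Convert each value to eighth notes: dotted quarter = 3; half = 4; a full sixteenth-note triplet (3 notes) (three triplet sixteenths span one eighth) = 1; eighth = 1; dotted quarter note = 3.
Adding: 3 + 4 + 1 + 1 + 3 = 12.
Remaining: 16 − 12 = 4 eighth notes, which is a half note.

half note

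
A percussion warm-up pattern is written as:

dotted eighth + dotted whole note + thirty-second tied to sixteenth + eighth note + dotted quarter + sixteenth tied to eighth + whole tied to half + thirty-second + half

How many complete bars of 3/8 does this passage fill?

12

One bar of 3/8 = 12 thirty-second notes.
In thirty-second notes: dotted eighth = 6; dotted whole note = 48; thirty-second tied to sixteenth (thirty-second + sixteenth) = 3; eighth note = 4; dotted quarter = 12; sixteenth tied to eighth (sixteenth + eighth) = 6; whole tied to half (whole + half) = 48; thirty-second = 1; half = 16.
Altogether 6 + 48 + 3 + 4 + 12 + 6 + 48 + 1 + 16 = 144.
144 ÷ 12 = 12 complete bars with 0 left over.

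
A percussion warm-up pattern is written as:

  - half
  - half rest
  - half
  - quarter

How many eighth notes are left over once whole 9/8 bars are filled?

One bar of 9/8 = 9 eighth notes.
Each duration in eighth notes: half = 4; half rest = 4; half = 4; quarter = 2.
Altogether 4 + 4 + 4 + 2 = 14.
14 ÷ 9 = 1 complete bar with 5 eighth notes remaining.

5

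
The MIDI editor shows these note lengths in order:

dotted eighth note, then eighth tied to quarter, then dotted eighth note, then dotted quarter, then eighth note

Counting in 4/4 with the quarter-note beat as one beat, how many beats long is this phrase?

One quarter-note beat = 4 sixteenth notes.
Each duration in sixteenth notes: dotted eighth note = 3; eighth tied to quarter (eighth + quarter) = 6; dotted eighth note = 3; dotted quarter = 6; eighth note = 2.
Sum: 3 + 6 + 3 + 6 + 2 = 20.
20 ÷ 4 = 5 beats.

5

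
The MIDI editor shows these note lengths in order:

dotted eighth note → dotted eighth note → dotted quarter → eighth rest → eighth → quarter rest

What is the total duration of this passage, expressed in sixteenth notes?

In sixteenth notes: dotted eighth note = 3; dotted eighth note = 3; dotted quarter = 6; eighth rest = 2; eighth = 2; quarter rest = 4.
Total: 3 + 3 + 6 + 2 + 2 + 4 = 20 sixteenth notes.

20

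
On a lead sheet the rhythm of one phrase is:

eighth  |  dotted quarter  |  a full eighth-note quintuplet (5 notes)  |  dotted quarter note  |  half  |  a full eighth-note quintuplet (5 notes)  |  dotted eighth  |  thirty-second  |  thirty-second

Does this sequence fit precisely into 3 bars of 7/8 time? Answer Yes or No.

One bar of 7/8 = 28 thirty-second notes, so 3 bars = 84.
Convert each value to thirty-second notes: eighth = 4; dotted quarter = 12; a full eighth-note quintuplet (5 notes) (five quintuplet eighths span one half) = 16; dotted quarter note = 12; half = 16; a full eighth-note quintuplet (5 notes) (five quintuplet eighths span one half) = 16; dotted eighth = 6; thirty-second = 1; thirty-second = 1.
Adding: 4 + 12 + 16 + 12 + 16 + 16 + 6 + 1 + 1 = 84.
84 equals 84, so the answer is Yes.

Yes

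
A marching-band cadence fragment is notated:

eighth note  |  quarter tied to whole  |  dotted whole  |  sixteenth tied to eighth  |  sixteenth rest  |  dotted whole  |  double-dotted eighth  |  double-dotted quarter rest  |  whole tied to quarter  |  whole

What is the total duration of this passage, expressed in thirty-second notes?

Convert each value to thirty-second notes: eighth note = 4; quarter tied to whole (quarter + whole) = 40; dotted whole = 48; sixteenth tied to eighth (sixteenth + eighth) = 6; sixteenth rest = 2; dotted whole = 48; double-dotted eighth = 7; double-dotted quarter rest = 14; whole tied to quarter (whole + quarter) = 40; whole = 32.
Sum: 4 + 40 + 48 + 6 + 2 + 48 + 7 + 14 + 40 + 32 = 241 thirty-second notes.

241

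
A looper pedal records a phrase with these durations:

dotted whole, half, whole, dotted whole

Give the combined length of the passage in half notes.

Convert each value to half notes: dotted whole = 3; half = 1; whole = 2; dotted whole = 3.
Altogether 3 + 1 + 2 + 3 = 9 half notes.

9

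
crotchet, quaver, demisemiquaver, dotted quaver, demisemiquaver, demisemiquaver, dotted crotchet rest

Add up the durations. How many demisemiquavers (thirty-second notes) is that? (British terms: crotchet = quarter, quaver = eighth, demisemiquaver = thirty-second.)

Express everything in thirty-second notes: crotchet = 8; quaver = 4; demisemiquaver = 1; dotted quaver = 6; demisemiquaver = 1; demisemiquaver = 1; dotted crotchet rest = 12.
Adding: 8 + 4 + 1 + 6 + 1 + 1 + 12 = 33 thirty-second notes.

33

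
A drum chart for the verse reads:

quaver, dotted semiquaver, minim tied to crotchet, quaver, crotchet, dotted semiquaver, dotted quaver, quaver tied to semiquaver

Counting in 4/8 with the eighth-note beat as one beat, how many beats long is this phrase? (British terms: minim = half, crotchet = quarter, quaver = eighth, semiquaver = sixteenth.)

One eighth-note beat = 4 thirty-second notes.
Express everything in thirty-second notes: quaver = 4; dotted semiquaver = 3; minim tied to crotchet (minim + crotchet) = 24; quaver = 4; crotchet = 8; dotted semiquaver = 3; dotted quaver = 6; quaver tied to semiquaver (quaver + semiquaver) = 6.
Sum: 4 + 3 + 24 + 4 + 8 + 3 + 6 + 6 = 58.
58 ÷ 4 = 14.5 beats.

14.5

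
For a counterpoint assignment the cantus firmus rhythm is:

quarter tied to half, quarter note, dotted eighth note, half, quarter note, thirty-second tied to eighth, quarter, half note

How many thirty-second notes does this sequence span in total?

91

Convert each value to thirty-second notes: quarter tied to half (quarter + half) = 24; quarter note = 8; dotted eighth note = 6; half = 16; quarter note = 8; thirty-second tied to eighth (thirty-second + eighth) = 5; quarter = 8; half note = 16.
Adding: 24 + 8 + 6 + 16 + 8 + 5 + 8 + 16 = 91 thirty-second notes.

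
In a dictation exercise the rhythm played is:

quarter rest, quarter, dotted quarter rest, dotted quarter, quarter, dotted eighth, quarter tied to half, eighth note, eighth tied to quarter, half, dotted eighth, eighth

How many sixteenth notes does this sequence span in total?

Each duration in sixteenth notes: quarter rest = 4; quarter = 4; dotted quarter rest = 6; dotted quarter = 6; quarter = 4; dotted eighth = 3; quarter tied to half (quarter + half) = 12; eighth note = 2; eighth tied to quarter (eighth + quarter) = 6; half = 8; dotted eighth = 3; eighth = 2.
Altogether 4 + 4 + 6 + 6 + 4 + 3 + 12 + 2 + 6 + 8 + 3 + 2 = 60 sixteenth notes.

60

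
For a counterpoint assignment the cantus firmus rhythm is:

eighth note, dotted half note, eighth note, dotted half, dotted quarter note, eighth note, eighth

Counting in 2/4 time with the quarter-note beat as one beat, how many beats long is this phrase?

9.5

One quarter-note beat = 2 eighth notes.
Convert each value to eighth notes: eighth note = 1; dotted half note = 6; eighth note = 1; dotted half = 6; dotted quarter note = 3; eighth note = 1; eighth = 1.
Total: 1 + 6 + 1 + 6 + 3 + 1 + 1 = 19.
19 ÷ 2 = 9.5 beats.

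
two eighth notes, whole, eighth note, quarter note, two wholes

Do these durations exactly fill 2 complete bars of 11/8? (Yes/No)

No

One bar of 11/8 = 11 eighth notes, so 2 bars = 22.
Express everything in eighth notes: eighth note = 1; eighth note = 1; whole = 8; eighth note = 1; quarter note = 2; whole = 8; whole = 8.
Adding: 1 + 1 + 8 + 1 + 2 + 8 + 8 = 29.
29 exceeds 22, so the answer is No.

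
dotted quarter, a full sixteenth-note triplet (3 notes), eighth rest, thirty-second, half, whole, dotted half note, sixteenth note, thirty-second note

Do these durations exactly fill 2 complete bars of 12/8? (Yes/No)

Yes

One bar of 12/8 = 48 thirty-second notes, so 2 bars = 96.
Working in thirty-second notes: dotted quarter = 12; a full sixteenth-note triplet (3 notes) (three triplet sixteenths span one eighth) = 4; eighth rest = 4; thirty-second = 1; half = 16; whole = 32; dotted half note = 24; sixteenth note = 2; thirty-second note = 1.
Altogether 12 + 4 + 4 + 1 + 16 + 32 + 24 + 2 + 1 = 96.
96 equals 96, so the answer is Yes.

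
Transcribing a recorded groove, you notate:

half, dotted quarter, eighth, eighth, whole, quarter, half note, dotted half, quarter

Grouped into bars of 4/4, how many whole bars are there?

One bar of 4/4 = 8 eighth notes.
Working in eighth notes: half = 4; dotted quarter = 3; eighth = 1; eighth = 1; whole = 8; quarter = 2; half note = 4; dotted half = 6; quarter = 2.
Total: 4 + 3 + 1 + 1 + 8 + 2 + 4 + 6 + 2 = 31.
31 ÷ 8 = 3 complete bars with 7 left over.

3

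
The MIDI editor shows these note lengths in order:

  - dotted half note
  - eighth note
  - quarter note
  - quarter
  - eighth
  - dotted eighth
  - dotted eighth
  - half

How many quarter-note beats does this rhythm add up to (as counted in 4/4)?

One quarter-note beat = 4 sixteenth notes.
Working in sixteenth notes: dotted half note = 12; eighth note = 2; quarter note = 4; quarter = 4; eighth = 2; dotted eighth = 3; dotted eighth = 3; half = 8.
Altogether 12 + 2 + 4 + 4 + 2 + 3 + 3 + 8 = 38.
38 ÷ 4 = 9.5 beats.

9.5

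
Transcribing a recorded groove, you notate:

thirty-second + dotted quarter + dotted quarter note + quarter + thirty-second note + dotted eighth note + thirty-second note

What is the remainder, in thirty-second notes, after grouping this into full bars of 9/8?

One bar of 9/8 = 36 thirty-second notes.
Convert each value to thirty-second notes: thirty-second = 1; dotted quarter = 12; dotted quarter note = 12; quarter = 8; thirty-second note = 1; dotted eighth note = 6; thirty-second note = 1.
Adding: 1 + 12 + 12 + 8 + 1 + 6 + 1 = 41.
41 ÷ 36 = 1 complete bar with 5 thirty-second notes remaining.

5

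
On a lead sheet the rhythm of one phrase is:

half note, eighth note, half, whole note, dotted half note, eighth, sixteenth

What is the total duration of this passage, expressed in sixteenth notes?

49

Express everything in sixteenth notes: half note = 8; eighth note = 2; half = 8; whole note = 16; dotted half note = 12; eighth = 2; sixteenth = 1.
Altogether 8 + 2 + 8 + 16 + 12 + 2 + 1 = 49 sixteenth notes.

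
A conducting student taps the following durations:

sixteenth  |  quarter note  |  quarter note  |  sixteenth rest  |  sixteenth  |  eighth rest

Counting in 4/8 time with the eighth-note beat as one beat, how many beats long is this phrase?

6.5

One eighth-note beat = 2 sixteenth notes.
Each duration in sixteenth notes: sixteenth = 1; quarter note = 4; quarter note = 4; sixteenth rest = 1; sixteenth = 1; eighth rest = 2.
Total: 1 + 4 + 4 + 1 + 1 + 2 = 13.
13 ÷ 2 = 6.5 beats.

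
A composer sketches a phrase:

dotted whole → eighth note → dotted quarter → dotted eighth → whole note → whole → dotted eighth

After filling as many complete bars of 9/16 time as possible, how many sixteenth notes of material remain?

7

One bar of 9/16 = 9 sixteenth notes.
Working in sixteenth notes: dotted whole = 24; eighth note = 2; dotted quarter = 6; dotted eighth = 3; whole note = 16; whole = 16; dotted eighth = 3.
Sum: 24 + 2 + 6 + 3 + 16 + 16 + 3 = 70.
70 ÷ 9 = 7 complete bars with 7 sixteenth notes remaining.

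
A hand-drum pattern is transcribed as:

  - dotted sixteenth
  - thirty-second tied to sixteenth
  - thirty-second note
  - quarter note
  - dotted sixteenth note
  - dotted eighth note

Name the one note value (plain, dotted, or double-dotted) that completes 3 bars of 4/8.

dotted half note

3 bars of 4/8 = 48 thirty-second notes.
Working in thirty-second notes: dotted sixteenth = 3; thirty-second tied to sixteenth (thirty-second + sixteenth) = 3; thirty-second note = 1; quarter note = 8; dotted sixteenth note = 3; dotted eighth note = 6.
Total: 3 + 3 + 1 + 8 + 3 + 6 = 24.
Remaining: 48 − 24 = 24 thirty-second notes, which is a dotted half note.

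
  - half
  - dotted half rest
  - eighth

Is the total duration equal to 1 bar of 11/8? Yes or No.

One bar of 11/8 = 11 eighth notes.
Working in eighth notes: half = 4; dotted half rest = 6; eighth = 1.
Adding: 4 + 6 + 1 = 11.
11 equals 11, so the answer is Yes.

Yes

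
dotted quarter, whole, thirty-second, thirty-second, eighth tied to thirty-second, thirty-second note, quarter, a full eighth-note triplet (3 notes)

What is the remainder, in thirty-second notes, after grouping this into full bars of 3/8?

8

One bar of 3/8 = 12 thirty-second notes.
Express everything in thirty-second notes: dotted quarter = 12; whole = 32; thirty-second = 1; thirty-second = 1; eighth tied to thirty-second (eighth + thirty-second) = 5; thirty-second note = 1; quarter = 8; a full eighth-note triplet (3 notes) (three triplet eighths span one quarter) = 8.
Altogether 12 + 32 + 1 + 1 + 5 + 1 + 8 + 8 = 68.
68 ÷ 12 = 5 complete bars with 8 thirty-second notes remaining.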